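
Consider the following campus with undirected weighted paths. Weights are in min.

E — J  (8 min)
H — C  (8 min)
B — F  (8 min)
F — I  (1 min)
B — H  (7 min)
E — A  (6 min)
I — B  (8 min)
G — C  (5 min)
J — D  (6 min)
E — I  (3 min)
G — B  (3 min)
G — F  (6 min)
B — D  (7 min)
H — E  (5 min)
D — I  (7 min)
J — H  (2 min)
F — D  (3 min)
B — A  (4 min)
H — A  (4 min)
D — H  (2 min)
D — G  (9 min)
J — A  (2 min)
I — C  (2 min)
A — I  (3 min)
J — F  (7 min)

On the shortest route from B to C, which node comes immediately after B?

G

Enumerating some paths:
B–I–C: 8+2 = 10
B–A–I–C: 4+3+2 = 9
B–G–C: 3+5 = 8
Cheapest is B–G–C at 8 min.
So from B the first move is to G.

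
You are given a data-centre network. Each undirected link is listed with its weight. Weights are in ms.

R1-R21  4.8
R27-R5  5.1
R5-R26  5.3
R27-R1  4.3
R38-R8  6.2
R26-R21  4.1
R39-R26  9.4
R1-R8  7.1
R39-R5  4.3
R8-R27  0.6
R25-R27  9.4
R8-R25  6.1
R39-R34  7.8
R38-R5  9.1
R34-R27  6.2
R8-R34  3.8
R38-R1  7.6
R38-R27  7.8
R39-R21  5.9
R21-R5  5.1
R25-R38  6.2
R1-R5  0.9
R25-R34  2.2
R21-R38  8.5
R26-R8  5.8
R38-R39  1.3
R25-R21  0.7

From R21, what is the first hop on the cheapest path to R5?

R5

Candidate routes:
R21 - R39 - R5: 5.9+4.3 = 10.2
R21 - R1 - R5: 4.8+0.9 = 5.7
R21 - R5: 5.1 = 5.1
R21 - R26 - R5: 4.1+5.3 = 9.4
The minimum is 5.1 ms via R21 - R5.
So from R21 the first move is to R5.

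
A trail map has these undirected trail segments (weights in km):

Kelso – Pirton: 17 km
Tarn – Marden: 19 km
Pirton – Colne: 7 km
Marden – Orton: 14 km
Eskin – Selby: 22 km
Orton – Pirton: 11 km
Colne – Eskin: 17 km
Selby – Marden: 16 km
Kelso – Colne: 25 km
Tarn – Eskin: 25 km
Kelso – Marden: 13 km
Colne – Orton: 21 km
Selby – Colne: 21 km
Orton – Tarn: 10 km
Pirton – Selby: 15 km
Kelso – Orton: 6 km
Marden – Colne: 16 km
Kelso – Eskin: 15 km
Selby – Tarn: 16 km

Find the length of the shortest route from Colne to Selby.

21 km

Compare a few routes:
Colne → Selby: 21 = 21
Colne → Eskin → Selby: 17+22 = 39
Colne → Pirton → Selby: 7+15 = 22
Colne → Marden → Selby: 16+16 = 32
The minimum is 21 km via Colne → Selby.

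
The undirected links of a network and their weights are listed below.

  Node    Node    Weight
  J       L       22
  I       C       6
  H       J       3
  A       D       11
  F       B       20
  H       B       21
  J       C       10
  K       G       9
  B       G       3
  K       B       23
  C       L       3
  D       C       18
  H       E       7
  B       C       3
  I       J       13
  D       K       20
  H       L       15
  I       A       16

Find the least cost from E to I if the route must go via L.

Best E to L: E → H → L costing 22
Best L to I: L → C → I costing 9
Total via L: 22 + 9 = 31.

31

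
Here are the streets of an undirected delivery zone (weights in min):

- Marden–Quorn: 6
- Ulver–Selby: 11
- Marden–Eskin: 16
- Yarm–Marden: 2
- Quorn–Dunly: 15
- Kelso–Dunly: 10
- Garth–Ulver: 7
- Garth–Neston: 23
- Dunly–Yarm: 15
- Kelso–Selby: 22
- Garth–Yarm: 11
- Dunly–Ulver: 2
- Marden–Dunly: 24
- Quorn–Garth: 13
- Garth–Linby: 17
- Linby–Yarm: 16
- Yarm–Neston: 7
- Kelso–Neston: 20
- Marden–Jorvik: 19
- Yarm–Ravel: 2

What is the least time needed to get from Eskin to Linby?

Enumerating some paths:
Eskin → Marden → Yarm → Dunly → Ulver → Garth → Linby: 16+2+15+2+7+17 = 59
Eskin → Marden → Yarm → Garth → Linby: 16+2+11+17 = 46
Eskin → Marden → Yarm → Linby: 16+2+16 = 34
Eskin → Marden → Quorn → Garth → Linby: 16+6+13+17 = 52
Cheapest is Eskin → Marden → Yarm → Linby at 34 min.

34 min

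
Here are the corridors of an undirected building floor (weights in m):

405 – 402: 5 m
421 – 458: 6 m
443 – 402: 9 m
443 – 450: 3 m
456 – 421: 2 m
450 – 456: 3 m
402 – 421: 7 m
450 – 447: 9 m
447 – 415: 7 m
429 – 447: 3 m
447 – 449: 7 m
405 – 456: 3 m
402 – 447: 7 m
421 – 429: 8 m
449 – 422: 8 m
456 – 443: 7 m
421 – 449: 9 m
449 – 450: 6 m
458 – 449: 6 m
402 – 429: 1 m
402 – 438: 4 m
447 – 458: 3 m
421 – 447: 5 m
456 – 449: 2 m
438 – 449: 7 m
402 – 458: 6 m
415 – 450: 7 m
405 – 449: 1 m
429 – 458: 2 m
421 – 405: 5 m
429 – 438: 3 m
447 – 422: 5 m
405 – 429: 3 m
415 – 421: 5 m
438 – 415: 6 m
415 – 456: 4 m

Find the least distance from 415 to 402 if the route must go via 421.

Shortest 415→421: 415–421 = 5
Shortest 421→402: 421–402 = 7
Total via 421: 5 + 7 = 12 m.

12 m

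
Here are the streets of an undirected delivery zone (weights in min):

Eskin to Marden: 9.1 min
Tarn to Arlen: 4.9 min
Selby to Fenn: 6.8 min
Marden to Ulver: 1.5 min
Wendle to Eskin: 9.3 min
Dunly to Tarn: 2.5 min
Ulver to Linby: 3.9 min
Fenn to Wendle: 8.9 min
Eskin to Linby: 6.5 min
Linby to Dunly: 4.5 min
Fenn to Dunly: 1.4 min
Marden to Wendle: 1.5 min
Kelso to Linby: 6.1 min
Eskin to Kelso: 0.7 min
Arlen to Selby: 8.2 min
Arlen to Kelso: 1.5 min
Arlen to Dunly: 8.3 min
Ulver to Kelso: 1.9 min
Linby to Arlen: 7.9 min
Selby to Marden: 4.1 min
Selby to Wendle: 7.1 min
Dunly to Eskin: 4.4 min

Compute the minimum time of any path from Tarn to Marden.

Settle nodes by increasing distance from Tarn:
Tarn: 0
Dunly: 2.5  (via Tarn)
Fenn: 3.9  (via Dunly)
Arlen: 4.9  (via Tarn)
Kelso: 6.4  (via Arlen)
Eskin: 6.9  (via Dunly)
Linby: 7  (via Dunly)
Ulver: 8.3  (via Kelso)
Marden: 9.8  (via Ulver)
Shortest route: Tarn → Arlen → Kelso → Ulver → Marden = 9.8 min.

9.8 min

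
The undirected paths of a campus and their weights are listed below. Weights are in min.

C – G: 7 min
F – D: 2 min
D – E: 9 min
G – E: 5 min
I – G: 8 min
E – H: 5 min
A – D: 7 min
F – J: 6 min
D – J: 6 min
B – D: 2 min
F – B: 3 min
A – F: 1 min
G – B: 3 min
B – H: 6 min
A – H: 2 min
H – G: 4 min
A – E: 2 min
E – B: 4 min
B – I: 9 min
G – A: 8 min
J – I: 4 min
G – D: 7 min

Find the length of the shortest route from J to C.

Enumerating some paths:
J - D - B - G - C: 6+2+3+7 = 18
J - I - G - C: 4+8+7 = 19
J - F - B - G - C: 6+3+3+7 = 19
Cheapest is J - D - B - G - C at 18 min.

18 min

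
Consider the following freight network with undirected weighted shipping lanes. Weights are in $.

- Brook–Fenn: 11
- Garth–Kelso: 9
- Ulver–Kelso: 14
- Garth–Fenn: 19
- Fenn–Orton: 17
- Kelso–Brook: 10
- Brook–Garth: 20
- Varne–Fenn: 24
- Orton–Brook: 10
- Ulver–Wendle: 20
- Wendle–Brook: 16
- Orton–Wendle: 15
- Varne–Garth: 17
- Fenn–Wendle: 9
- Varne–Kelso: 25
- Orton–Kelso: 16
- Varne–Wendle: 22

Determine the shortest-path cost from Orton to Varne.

$37

Candidate routes:
Orton - Kelso - Varne: 16+25 = 41
Orton - Wendle - Varne: 15+22 = 37
Cheapest is Orton - Wendle - Varne at $37.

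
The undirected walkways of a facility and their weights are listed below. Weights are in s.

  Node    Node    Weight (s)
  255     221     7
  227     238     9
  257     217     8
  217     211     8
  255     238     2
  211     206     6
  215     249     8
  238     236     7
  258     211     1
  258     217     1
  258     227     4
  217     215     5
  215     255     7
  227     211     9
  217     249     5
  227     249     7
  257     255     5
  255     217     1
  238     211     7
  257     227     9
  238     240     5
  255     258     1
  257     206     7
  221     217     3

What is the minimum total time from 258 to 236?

Settle nodes by increasing distance from 258:
258: 0
217: 1  (via 258)
211: 1  (via 258)
255: 1  (via 258)
238: 3  (via 255)
221: 4  (via 217)
227: 4  (via 258)
249: 6  (via 217)
215: 6  (via 217)
257: 6  (via 255)
206: 7  (via 211)
240: 8  (via 238)
236: 10  (via 238)
Shortest route: 258–255–238–236 = 10 s.

10 s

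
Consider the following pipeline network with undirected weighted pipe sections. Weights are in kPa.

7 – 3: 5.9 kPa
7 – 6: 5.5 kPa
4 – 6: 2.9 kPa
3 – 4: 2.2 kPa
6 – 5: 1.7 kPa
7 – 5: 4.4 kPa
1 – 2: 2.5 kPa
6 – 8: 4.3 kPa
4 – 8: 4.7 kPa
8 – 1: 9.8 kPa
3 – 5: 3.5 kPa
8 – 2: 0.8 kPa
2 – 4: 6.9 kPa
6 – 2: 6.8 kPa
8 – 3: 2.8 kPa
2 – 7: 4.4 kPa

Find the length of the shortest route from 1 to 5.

Candidate routes:
1 - 2 - 7 - 5: 2.5+4.4+4.4 = 11.3
1 - 2 - 8 - 3 - 5: 2.5+0.8+2.8+3.5 = 9.6
1 - 2 - 6 - 5: 2.5+6.8+1.7 = 11
1 - 2 - 8 - 6 - 5: 2.5+0.8+4.3+1.7 = 9.3
Cheapest is 1 - 2 - 8 - 6 - 5 at 9.3 kPa.

9.3 kPa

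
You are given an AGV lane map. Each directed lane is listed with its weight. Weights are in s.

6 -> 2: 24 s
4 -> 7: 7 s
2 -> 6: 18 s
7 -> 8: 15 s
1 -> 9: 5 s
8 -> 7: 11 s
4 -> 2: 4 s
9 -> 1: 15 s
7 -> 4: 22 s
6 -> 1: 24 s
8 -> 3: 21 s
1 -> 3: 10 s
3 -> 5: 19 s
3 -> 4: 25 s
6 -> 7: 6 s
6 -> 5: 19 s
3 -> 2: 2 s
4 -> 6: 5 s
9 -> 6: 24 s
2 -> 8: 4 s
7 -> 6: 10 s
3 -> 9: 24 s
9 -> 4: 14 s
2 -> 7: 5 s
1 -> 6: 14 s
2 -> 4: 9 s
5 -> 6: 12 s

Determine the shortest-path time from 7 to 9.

Enumerating some paths:
7–6–1–9: 10+24+5 = 39
7–4–6–1–9: 22+5+24+5 = 56
7–8–3–9: 15+21+24 = 60
The minimum is 39 s via 7–6–1–9.

39 s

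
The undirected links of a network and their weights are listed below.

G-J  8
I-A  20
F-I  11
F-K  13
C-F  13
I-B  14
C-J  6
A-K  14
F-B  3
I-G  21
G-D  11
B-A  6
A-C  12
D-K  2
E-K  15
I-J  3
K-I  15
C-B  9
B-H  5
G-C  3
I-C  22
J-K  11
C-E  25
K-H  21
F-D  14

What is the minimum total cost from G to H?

Enumerating some paths:
G - C - F - B - H: 3+13+3+5 = 24
G - C - B - H: 3+9+5 = 17
Cheapest is G - C - B - H at 17.

17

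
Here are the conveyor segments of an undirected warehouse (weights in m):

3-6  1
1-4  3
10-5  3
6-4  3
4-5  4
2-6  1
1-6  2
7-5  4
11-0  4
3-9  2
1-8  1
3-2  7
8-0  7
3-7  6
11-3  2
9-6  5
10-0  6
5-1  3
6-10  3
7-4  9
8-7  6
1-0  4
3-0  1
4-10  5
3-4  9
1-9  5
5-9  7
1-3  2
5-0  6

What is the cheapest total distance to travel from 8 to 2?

Compare a few routes:
8 - 1 - 4 - 6 - 2: 1+3+3+1 = 8
8 - 1 - 0 - 3 - 6 - 2: 1+4+1+1+1 = 8
8 - 1 - 6 - 2: 1+2+1 = 4
8 - 1 - 3 - 6 - 2: 1+2+1+1 = 5
Cheapest is 8 - 1 - 6 - 2 at 4 m.

4 m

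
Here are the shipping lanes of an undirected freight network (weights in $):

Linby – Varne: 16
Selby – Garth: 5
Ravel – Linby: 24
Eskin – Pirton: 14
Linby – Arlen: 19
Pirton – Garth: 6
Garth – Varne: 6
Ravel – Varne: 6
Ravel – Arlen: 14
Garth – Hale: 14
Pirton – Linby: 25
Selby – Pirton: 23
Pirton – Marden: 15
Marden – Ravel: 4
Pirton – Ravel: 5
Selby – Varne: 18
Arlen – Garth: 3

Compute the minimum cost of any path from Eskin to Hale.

Settle nodes by increasing distance from Eskin:
Eskin: 0
Pirton: 14  (via Eskin)
Ravel: 19  (via Pirton)
Garth: 20  (via Pirton)
Marden: 23  (via Ravel)
Arlen: 23  (via Garth)
Varne: 25  (via Ravel)
Selby: 25  (via Garth)
Hale: 34  (via Garth)
Shortest route: Eskin → Pirton → Garth → Hale = $34.

$34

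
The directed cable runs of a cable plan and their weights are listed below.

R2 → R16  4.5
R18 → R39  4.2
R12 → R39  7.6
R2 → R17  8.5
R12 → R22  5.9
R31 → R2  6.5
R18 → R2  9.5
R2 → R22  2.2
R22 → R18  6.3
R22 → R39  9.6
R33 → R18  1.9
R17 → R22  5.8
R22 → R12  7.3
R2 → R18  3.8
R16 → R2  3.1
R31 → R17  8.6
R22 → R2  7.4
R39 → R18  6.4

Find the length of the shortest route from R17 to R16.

Enumerating some paths:
R17–R22–R2–R16: 5.8+7.4+4.5 = 17.7
R17–R22–R39–R18–R2–R16: 5.8+9.6+6.4+9.5+4.5 = 35.8
R17–R22–R18–R2–R16: 5.8+6.3+9.5+4.5 = 26.1
Cheapest is R17–R22–R2–R16 at 17.7.

17.7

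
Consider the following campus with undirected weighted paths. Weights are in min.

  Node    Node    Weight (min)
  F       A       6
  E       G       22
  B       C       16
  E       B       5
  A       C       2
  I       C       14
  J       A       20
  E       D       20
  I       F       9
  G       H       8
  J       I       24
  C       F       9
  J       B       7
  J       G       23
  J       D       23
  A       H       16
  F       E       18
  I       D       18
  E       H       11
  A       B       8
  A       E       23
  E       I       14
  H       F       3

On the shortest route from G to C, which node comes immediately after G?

H

Enumerating some paths:
G - H - F - A - C: 8+3+6+2 = 19
G - H - F - C: 8+3+9 = 20
G - H - A - C: 8+16+2 = 26
The minimum is 19 min via G - H - F - A - C.
So from G the first move is to H.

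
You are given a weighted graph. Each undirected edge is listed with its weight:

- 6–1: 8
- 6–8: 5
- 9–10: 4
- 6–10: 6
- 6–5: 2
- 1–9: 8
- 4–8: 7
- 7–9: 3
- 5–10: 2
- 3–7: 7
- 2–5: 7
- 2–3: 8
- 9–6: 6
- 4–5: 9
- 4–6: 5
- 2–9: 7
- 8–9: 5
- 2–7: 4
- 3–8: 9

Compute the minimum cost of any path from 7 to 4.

14

Settle nodes by increasing distance from 7:
7: 0
9: 3  (via 7)
2: 4  (via 7)
3: 7  (via 7)
10: 7  (via 9)
8: 8  (via 9)
5: 9  (via 10)
6: 9  (via 9)
1: 11  (via 9)
4: 14  (via 6)
Shortest route: 7–9–6–4 = 14.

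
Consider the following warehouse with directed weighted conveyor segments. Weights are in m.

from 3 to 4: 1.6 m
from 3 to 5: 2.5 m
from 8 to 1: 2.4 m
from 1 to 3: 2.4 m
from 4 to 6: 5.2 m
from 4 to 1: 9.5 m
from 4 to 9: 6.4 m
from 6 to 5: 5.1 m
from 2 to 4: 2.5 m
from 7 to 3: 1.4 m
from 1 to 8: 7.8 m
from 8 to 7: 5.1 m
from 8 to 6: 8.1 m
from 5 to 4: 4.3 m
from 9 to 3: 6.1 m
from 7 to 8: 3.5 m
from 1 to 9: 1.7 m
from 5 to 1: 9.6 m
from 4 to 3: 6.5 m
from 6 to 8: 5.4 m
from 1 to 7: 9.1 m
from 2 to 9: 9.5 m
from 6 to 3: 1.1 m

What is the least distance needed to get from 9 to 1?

17.2 m

Candidate routes:
9–3–4–1: 6.1+1.6+9.5 = 17.2
9–3–5–1: 6.1+2.5+9.6 = 18.2
9–3–5–4–1: 6.1+2.5+4.3+9.5 = 22.4
9–3–4–6–8–1: 6.1+1.6+5.2+5.4+2.4 = 20.7
The minimum is 17.2 m via 9–3–4–1.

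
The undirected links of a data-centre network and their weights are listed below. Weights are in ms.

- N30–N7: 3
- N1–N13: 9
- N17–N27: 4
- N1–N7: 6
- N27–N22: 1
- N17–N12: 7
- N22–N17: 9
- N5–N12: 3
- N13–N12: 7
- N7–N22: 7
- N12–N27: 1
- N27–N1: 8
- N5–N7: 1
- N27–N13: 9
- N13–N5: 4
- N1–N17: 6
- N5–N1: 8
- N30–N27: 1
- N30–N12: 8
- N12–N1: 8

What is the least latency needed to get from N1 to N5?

Settle nodes by increasing distance from N1:
N1: 0
N7: 6  (via N1)
N17: 6  (via N1)
N5: 7  (via N7)
Shortest route: N1–N7–N5 = 7 ms.

7 ms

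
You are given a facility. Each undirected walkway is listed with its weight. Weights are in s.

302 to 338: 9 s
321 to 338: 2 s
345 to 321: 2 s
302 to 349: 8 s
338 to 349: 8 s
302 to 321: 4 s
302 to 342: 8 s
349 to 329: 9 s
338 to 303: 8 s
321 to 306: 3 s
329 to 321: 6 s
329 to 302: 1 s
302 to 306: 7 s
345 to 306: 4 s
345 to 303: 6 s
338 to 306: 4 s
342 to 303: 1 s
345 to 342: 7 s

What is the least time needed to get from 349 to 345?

Candidate routes:
349–338–321–345: 8+2+2 = 12
349–302–321–345: 8+4+2 = 14
Cheapest is 349–338–321–345 at 12 s.

12 s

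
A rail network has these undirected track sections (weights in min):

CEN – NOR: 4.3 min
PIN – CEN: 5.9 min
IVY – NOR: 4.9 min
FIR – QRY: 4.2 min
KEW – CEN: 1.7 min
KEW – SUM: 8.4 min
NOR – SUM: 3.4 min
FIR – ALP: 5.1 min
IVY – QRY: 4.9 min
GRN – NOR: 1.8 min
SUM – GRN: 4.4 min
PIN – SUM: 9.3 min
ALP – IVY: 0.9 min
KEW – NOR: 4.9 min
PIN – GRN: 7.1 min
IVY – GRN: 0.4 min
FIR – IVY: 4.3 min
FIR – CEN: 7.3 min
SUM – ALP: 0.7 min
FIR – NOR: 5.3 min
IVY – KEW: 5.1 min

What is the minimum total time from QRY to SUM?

6.5 min

Enumerating some paths:
QRY–IVY–GRN–SUM: 4.9+0.4+4.4 = 9.7
QRY–FIR–ALP–SUM: 4.2+5.1+0.7 = 10
QRY–IVY–ALP–SUM: 4.9+0.9+0.7 = 6.5
QRY–FIR–IVY–ALP–SUM: 4.2+4.3+0.9+0.7 = 10.1
Cheapest is QRY–IVY–ALP–SUM at 6.5 min.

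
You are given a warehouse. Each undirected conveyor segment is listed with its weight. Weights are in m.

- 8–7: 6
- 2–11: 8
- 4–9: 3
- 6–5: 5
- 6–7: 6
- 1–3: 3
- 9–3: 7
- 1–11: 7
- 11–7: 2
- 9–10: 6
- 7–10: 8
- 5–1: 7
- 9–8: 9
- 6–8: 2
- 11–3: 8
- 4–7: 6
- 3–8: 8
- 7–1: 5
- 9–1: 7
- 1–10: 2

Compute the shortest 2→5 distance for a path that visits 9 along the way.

33 m

Shortest 2→9: 2 → 11 → 7 → 4 → 9 = 19
Shortest 9→5: 9 → 1 → 5 = 14
Total via 9: 19 + 14 = 33 m.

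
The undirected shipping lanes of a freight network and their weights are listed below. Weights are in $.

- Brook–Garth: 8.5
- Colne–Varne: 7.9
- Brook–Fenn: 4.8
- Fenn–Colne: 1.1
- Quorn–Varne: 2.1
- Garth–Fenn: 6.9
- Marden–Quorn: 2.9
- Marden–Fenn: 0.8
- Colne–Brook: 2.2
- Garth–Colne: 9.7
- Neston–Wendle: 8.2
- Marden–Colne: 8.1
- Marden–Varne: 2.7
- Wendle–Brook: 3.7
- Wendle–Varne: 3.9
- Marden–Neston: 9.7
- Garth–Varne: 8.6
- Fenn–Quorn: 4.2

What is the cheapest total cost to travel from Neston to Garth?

Settle nodes by increasing distance from Neston:
Neston: 0
Wendle: 8.2  (via Neston)
Marden: 9.7  (via Neston)
Fenn: 10.5  (via Marden)
Colne: 11.6  (via Fenn)
Brook: 11.9  (via Wendle)
Varne: 12.1  (via Wendle)
Quorn: 12.6  (via Marden)
Garth: 17.4  (via Fenn)
Shortest route: Neston–Marden–Fenn–Garth = $17.4.

$17.4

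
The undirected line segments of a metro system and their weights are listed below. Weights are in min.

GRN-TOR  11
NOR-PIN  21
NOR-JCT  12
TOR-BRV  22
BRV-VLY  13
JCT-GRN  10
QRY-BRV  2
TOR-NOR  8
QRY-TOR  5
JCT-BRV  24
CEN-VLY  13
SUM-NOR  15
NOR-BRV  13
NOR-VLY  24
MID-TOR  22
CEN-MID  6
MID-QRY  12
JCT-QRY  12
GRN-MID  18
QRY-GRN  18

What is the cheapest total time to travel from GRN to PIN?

Settle nodes by increasing distance from GRN:
GRN: 0
JCT: 10  (via GRN)
TOR: 11  (via GRN)
QRY: 16  (via TOR)
MID: 18  (via GRN)
BRV: 18  (via QRY)
NOR: 19  (via TOR)
CEN: 24  (via MID)
VLY: 31  (via BRV)
SUM: 34  (via NOR)
PIN: 40  (via NOR)
Shortest route: GRN–TOR–NOR–PIN = 40 min.

40 min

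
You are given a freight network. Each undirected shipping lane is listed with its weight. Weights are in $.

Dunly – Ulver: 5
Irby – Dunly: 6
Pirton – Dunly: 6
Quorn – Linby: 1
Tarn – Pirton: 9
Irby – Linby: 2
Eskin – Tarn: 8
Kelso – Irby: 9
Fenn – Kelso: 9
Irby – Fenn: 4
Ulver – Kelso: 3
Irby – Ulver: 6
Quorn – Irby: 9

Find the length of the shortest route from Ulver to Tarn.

Shortest distances from Ulver:
Ulver: 0
Kelso: 3  (via Ulver)
Dunly: 5  (via Ulver)
Irby: 6  (via Ulver)
Linby: 8  (via Irby)
Quorn: 9  (via Linby)
Fenn: 10  (via Irby)
Pirton: 11  (via Dunly)
Tarn: 20  (via Pirton)
Shortest route: Ulver → Dunly → Pirton → Tarn = $20.

$20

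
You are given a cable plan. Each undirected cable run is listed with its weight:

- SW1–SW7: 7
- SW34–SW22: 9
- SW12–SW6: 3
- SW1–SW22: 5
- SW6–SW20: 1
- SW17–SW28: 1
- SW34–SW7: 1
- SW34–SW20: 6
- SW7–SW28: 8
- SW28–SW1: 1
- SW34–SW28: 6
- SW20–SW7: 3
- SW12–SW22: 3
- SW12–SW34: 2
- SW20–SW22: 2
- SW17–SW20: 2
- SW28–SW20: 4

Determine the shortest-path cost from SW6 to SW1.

Compare a few routes:
SW6–SW20–SW17–SW28–SW1: 1+2+1+1 = 5
SW6–SW20–SW28–SW1: 1+4+1 = 6
The minimum is 5 via SW6–SW20–SW17–SW28–SW1.

5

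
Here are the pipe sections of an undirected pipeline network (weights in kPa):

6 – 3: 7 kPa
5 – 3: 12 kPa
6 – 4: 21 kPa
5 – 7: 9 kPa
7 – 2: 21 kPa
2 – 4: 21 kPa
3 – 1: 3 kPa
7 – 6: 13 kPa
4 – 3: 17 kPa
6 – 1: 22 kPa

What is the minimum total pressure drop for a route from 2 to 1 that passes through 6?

44 kPa

Shortest 2→6: 2–7–6 = 34
Shortest 6→1: 6–3–1 = 10
Total via 6: 34 + 10 = 44 kPa.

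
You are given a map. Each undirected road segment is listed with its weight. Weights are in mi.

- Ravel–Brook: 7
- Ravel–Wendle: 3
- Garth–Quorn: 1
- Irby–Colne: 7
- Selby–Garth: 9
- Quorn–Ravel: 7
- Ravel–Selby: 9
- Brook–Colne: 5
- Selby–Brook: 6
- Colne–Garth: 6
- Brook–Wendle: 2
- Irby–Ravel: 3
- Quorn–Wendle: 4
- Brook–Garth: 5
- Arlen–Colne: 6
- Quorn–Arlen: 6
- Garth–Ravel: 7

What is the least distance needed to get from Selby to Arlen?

16 mi

Running Dijkstra from Selby:
Selby: 0
Brook: 6  (via Selby)
Wendle: 8  (via Brook)
Ravel: 9  (via Selby)
Garth: 9  (via Selby)
Quorn: 10  (via Garth)
Colne: 11  (via Brook)
Irby: 12  (via Ravel)
Arlen: 16  (via Quorn)
Shortest route: Selby–Garth–Quorn–Arlen = 16 mi.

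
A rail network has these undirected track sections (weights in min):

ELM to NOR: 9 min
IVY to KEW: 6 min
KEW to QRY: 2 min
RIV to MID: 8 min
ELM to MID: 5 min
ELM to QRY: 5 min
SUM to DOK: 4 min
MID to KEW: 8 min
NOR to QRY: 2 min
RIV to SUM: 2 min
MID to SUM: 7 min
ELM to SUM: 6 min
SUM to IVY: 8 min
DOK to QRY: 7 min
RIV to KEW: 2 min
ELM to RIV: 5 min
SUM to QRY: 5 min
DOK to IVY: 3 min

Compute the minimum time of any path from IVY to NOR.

Enumerating some paths:
IVY → DOK → QRY → NOR: 3+7+2 = 12
IVY → KEW → QRY → NOR: 6+2+2 = 10
Cheapest is IVY → KEW → QRY → NOR at 10 min.

10 min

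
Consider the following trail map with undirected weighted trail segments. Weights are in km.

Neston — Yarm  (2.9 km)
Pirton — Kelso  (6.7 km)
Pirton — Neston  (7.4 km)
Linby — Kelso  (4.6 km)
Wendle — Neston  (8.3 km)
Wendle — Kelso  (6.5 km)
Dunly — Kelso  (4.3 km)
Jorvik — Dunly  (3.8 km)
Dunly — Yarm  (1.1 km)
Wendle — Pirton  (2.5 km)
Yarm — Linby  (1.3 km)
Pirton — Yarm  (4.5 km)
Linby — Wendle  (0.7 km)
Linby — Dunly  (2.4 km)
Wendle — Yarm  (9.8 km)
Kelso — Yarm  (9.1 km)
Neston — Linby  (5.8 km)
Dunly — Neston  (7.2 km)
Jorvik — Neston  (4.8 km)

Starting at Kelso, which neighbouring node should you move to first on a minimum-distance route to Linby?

Compare a few routes:
Kelso - Linby: 4.6 = 4.6
Kelso - Dunly - Yarm - Linby: 4.3+1.1+1.3 = 6.7
The minimum is 4.6 km via Kelso - Linby.
So from Kelso the first move is to Linby.

Linby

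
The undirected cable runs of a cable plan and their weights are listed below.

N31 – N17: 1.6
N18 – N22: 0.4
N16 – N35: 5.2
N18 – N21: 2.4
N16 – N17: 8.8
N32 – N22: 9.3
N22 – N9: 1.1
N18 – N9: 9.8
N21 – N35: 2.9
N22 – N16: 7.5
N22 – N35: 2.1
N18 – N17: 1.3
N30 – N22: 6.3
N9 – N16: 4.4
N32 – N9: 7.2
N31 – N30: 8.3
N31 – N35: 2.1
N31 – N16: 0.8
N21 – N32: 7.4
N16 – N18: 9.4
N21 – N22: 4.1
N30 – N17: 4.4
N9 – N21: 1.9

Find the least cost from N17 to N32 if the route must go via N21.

11.1

Shortest N17→N21: N17–N18–N21 = 3.7
Best N21 to N32: N21–N32 costing 7.4
Total via N21: 3.7 + 7.4 = 11.1.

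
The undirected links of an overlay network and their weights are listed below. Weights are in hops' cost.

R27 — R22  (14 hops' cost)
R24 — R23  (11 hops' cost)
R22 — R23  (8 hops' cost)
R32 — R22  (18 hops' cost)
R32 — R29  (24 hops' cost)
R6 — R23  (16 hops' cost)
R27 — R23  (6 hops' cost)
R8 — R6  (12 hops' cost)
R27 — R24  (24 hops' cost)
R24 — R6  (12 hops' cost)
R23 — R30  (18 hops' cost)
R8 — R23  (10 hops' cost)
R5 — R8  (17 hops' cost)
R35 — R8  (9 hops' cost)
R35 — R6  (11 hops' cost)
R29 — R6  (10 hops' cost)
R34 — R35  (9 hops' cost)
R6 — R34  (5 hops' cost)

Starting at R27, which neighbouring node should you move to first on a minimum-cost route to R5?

Candidate routes:
R27 → R23 → R24 → R6 → R8 → R5: 6+11+12+12+17 = 58
R27 → R23 → R8 → R5: 6+10+17 = 33
R27 → R23 → R6 → R8 → R5: 6+16+12+17 = 51
R27 → R22 → R23 → R8 → R5: 14+8+10+17 = 49
Cheapest is R27 → R23 → R8 → R5 at 33 hops' cost.
So from R27 the first move is to R23.

R23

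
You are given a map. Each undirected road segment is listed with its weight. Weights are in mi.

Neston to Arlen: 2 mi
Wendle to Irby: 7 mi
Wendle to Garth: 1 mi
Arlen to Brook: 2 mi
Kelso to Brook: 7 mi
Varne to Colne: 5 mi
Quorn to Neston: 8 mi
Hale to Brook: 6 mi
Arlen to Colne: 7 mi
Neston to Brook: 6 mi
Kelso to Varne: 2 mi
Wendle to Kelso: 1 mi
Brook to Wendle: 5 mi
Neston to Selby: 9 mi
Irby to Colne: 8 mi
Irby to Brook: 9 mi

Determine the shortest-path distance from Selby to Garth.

19 mi

Enumerating some paths:
Selby - Neston - Arlen - Brook - Wendle - Garth: 9+2+2+5+1 = 19
Selby - Neston - Brook - Wendle - Garth: 9+6+5+1 = 21
Cheapest is Selby - Neston - Arlen - Brook - Wendle - Garth at 19 mi.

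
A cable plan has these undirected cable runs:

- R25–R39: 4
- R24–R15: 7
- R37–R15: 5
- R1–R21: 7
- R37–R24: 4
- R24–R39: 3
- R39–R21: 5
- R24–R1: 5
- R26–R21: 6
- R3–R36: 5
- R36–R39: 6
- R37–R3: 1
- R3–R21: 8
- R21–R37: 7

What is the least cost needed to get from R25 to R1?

12

Candidate routes:
R25 → R39 → R24 → R1: 4+3+5 = 12
R25 → R39 → R21 → R1: 4+5+7 = 16
R25 → R39 → R24 → R37 → R21 → R1: 4+3+4+7+7 = 25
R25 → R39 → R36 → R3 → R37 → R24 → R1: 4+6+5+1+4+5 = 25
Cheapest is R25 → R39 → R24 → R1 at 12.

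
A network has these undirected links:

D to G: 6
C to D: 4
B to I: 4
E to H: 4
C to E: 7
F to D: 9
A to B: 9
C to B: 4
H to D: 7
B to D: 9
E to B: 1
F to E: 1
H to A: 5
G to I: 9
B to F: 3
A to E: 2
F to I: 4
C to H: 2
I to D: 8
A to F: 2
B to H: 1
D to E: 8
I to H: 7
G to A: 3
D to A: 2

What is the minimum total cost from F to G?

5

Settle nodes by increasing distance from F:
F: 0
E: 1  (via F)
A: 2  (via F)
B: 2  (via E)
H: 3  (via B)
D: 4  (via A)
I: 4  (via F)
C: 5  (via H)
G: 5  (via A)
Shortest route: F → A → G = 5.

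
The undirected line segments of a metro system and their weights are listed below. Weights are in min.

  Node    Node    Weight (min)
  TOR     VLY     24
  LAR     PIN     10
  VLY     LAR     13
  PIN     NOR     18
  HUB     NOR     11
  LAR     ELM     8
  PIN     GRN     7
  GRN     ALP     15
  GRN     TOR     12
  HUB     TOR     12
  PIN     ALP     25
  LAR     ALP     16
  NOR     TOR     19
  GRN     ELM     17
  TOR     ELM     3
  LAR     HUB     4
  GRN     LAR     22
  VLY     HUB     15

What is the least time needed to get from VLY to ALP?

Candidate routes:
VLY → LAR → PIN → ALP: 13+10+25 = 48
VLY → LAR → PIN → GRN → ALP: 13+10+7+15 = 45
VLY → LAR → ALP: 13+16 = 29
VLY → HUB → LAR → ALP: 15+4+16 = 35
The minimum is 29 min via VLY → LAR → ALP.

29 min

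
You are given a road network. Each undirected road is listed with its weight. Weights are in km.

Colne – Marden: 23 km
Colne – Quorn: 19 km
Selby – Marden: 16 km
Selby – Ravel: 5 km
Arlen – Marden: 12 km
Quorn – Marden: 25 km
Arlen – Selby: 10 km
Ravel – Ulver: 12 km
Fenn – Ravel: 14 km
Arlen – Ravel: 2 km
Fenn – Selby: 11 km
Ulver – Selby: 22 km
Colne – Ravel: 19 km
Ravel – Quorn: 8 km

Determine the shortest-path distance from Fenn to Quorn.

Compare a few routes:
Fenn–Selby–Ravel–Quorn: 11+5+8 = 24
Fenn–Ravel–Quorn: 14+8 = 22
Fenn–Selby–Arlen–Ravel–Quorn: 11+10+2+8 = 31
Cheapest is Fenn–Ravel–Quorn at 22 km.

22 km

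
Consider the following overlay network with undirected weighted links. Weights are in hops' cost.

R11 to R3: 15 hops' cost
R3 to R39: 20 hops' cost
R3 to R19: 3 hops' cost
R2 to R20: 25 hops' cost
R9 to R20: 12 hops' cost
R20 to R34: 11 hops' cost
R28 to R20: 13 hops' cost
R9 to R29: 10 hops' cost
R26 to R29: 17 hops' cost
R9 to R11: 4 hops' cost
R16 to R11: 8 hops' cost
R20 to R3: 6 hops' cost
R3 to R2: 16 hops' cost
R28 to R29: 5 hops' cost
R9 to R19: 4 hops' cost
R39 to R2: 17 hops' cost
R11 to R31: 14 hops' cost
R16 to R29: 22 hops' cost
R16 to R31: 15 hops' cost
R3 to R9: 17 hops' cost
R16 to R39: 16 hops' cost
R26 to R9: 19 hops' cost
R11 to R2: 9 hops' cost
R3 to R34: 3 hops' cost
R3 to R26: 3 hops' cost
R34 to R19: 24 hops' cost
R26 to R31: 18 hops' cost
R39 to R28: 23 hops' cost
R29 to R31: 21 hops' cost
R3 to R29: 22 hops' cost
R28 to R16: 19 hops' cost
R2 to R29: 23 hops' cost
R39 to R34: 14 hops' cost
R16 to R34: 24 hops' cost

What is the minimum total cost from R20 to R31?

Compare a few routes:
R20–R3–R26–R31: 6+3+18 = 27
R20–R9–R11–R31: 12+4+14 = 30
The minimum is 27 hops' cost via R20–R3–R26–R31.

27 hops' cost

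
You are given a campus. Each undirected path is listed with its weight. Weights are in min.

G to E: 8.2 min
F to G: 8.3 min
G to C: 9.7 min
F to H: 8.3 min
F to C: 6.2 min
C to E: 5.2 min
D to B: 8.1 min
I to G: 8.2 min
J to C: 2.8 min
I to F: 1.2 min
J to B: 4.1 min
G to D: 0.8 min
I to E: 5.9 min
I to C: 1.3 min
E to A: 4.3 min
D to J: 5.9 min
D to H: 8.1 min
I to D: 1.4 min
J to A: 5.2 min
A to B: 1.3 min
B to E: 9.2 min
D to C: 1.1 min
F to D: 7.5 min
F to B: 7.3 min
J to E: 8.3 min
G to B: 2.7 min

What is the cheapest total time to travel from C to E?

5.2 min

Settle nodes by increasing distance from C:
C: 0
D: 1.1  (via C)
I: 1.3  (via C)
G: 1.9  (via D)
F: 2.5  (via I)
J: 2.8  (via C)
B: 4.6  (via G)
E: 5.2  (via C)
Shortest route: C–E = 5.2 min.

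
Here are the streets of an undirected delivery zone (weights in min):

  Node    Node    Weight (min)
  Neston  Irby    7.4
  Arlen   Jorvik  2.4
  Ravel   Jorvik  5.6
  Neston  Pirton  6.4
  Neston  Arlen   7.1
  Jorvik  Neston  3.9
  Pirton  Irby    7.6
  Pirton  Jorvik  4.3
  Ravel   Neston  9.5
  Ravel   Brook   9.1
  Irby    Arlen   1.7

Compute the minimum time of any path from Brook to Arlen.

17.1 min

Enumerating some paths:
Brook–Ravel–Jorvik–Arlen: 9.1+5.6+2.4 = 17.1
Brook–Ravel–Neston–Arlen: 9.1+9.5+7.1 = 25.7
Brook–Ravel–Neston–Jorvik–Arlen: 9.1+9.5+3.9+2.4 = 24.9
Cheapest is Brook–Ravel–Jorvik–Arlen at 17.1 min.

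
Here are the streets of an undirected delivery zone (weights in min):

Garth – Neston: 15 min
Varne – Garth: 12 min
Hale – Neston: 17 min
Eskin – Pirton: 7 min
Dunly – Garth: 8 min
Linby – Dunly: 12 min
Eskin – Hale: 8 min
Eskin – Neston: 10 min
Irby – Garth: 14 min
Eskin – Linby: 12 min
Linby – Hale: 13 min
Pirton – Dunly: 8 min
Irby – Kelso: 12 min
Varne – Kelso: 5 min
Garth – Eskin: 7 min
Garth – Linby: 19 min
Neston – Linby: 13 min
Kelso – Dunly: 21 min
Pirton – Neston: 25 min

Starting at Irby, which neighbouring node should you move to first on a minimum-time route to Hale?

Garth

Candidate routes:
Irby - Garth - Eskin - Hale: 14+7+8 = 29
Irby - Kelso - Varne - Garth - Eskin - Hale: 12+5+12+7+8 = 44
Cheapest is Irby - Garth - Eskin - Hale at 29 min.
So from Irby the first move is to Garth.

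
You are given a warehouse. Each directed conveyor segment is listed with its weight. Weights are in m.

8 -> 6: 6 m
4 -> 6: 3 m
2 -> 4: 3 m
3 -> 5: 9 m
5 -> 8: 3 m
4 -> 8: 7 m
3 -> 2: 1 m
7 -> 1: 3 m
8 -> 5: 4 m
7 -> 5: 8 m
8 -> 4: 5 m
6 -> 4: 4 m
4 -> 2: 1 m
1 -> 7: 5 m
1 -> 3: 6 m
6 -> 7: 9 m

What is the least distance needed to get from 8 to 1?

18 m

Running Dijkstra from 8:
8: 0
5: 4  (via 8)
4: 5  (via 8)
2: 6  (via 4)
6: 6  (via 8)
7: 15  (via 6)
1: 18  (via 7)
Shortest route: 8–6–7–1 = 18 m.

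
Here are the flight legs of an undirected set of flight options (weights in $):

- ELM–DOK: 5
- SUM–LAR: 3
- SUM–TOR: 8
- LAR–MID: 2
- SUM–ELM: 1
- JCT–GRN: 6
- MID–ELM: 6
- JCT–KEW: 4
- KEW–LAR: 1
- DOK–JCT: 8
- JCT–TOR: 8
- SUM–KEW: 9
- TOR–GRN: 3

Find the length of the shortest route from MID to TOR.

$13

Compare a few routes:
MID - LAR - KEW - JCT - TOR: 2+1+4+8 = 15
MID - LAR - SUM - TOR: 2+3+8 = 13
MID - ELM - SUM - TOR: 6+1+8 = 15
The minimum is $13 via MID - LAR - SUM - TOR.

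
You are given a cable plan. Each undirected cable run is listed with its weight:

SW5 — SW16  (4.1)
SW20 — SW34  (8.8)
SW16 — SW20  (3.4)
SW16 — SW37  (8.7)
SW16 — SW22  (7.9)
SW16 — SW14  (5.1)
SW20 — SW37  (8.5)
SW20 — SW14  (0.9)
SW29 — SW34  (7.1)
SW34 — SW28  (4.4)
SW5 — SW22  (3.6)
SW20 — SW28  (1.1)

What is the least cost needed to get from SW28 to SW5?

8.6

Running Dijkstra from SW28:
SW28: 0
SW20: 1.1  (via SW28)
SW14: 2  (via SW20)
SW34: 4.4  (via SW28)
SW16: 4.5  (via SW20)
SW5: 8.6  (via SW16)
Shortest route: SW28–SW20–SW16–SW5 = 8.6.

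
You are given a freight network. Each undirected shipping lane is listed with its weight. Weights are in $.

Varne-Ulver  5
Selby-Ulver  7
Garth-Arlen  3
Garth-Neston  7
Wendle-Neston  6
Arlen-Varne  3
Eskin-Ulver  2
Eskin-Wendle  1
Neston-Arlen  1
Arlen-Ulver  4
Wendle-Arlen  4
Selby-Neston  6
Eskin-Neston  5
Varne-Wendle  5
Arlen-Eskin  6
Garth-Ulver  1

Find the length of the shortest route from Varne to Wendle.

Compare a few routes:
Varne → Wendle: 5 = 5
Varne → Ulver → Eskin → Wendle: 5+2+1 = 8
Varne → Arlen → Wendle: 3+4 = 7
The minimum is $5 via Varne → Wendle.

$5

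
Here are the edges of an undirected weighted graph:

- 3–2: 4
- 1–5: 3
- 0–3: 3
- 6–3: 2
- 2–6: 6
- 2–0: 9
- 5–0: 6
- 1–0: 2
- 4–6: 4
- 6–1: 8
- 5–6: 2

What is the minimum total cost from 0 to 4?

Running Dijkstra from 0:
0: 0
1: 2  (via 0)
3: 3  (via 0)
5: 5  (via 1)
6: 5  (via 3)
2: 7  (via 3)
4: 9  (via 6)
Shortest route: 0–3–6–4 = 9.

9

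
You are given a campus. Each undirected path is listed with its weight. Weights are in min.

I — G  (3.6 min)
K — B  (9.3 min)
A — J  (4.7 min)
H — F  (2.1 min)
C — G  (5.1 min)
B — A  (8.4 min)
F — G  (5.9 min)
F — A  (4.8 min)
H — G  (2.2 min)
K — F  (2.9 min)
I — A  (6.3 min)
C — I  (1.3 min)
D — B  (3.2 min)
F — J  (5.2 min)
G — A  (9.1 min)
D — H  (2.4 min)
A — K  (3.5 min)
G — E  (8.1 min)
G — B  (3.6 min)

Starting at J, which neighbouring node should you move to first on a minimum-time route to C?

A

Enumerating some paths:
J–A–I–C: 4.7+6.3+1.3 = 12.3
J–F–H–G–I–C: 5.2+2.1+2.2+3.6+1.3 = 14.4
J–F–H–G–C: 5.2+2.1+2.2+5.1 = 14.6
Cheapest is J–A–I–C at 12.3 min.
So from J the first move is to A.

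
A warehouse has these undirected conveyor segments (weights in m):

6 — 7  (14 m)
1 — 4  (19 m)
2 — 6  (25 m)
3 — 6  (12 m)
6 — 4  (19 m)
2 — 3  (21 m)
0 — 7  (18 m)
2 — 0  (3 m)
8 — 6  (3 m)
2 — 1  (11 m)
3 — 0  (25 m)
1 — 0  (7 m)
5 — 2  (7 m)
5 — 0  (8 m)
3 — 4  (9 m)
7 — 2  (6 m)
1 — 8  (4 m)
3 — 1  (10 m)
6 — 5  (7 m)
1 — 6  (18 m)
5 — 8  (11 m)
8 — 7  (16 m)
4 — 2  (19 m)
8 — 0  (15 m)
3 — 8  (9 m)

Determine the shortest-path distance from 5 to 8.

10 m

Shortest distances from 5:
5: 0
2: 7  (via 5)
6: 7  (via 5)
0: 8  (via 5)
8: 10  (via 6)
Shortest route: 5–6–8 = 10 m.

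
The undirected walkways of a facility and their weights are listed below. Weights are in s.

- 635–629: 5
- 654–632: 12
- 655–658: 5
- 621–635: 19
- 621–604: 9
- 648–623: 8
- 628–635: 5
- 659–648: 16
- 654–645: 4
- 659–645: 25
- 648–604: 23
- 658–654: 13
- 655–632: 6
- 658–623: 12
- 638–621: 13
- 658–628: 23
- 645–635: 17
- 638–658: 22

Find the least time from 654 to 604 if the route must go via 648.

Best 654 to 648: 654 → 658 → 623 → 648 costing 33
Best 648 to 604: 648 → 604 costing 23
Total via 648: 33 + 23 = 56 s.

56 s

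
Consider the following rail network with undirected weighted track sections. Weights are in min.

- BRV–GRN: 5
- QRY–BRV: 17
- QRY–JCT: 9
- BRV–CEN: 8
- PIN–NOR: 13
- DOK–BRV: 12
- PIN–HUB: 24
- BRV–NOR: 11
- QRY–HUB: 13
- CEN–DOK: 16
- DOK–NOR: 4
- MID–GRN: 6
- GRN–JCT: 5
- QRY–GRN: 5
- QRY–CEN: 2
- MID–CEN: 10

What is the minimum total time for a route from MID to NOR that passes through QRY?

32 min

Best MID to QRY: MID–GRN–QRY costing 11
Shortest QRY→NOR: QRY–CEN–BRV–NOR = 21
Total via QRY: 11 + 21 = 32 min.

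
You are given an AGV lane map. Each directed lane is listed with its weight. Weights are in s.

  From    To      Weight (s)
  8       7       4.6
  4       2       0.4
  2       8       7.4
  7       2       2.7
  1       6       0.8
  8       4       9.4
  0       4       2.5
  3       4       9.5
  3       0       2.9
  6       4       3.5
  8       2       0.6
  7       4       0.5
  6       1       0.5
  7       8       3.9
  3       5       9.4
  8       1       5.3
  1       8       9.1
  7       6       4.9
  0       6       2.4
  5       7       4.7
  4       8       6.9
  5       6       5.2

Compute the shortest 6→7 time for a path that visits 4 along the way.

Shortest 6→4: 6–4 = 3.5
Shortest 4→7: 4–8–7 = 11.5
Total via 4: 3.5 + 11.5 = 15 s.

15 s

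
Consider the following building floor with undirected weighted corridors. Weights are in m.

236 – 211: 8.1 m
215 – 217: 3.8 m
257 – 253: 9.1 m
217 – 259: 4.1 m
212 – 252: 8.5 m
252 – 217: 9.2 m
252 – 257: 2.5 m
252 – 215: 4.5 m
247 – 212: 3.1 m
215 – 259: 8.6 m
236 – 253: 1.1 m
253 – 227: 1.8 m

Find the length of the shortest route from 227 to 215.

17.9 m

Running Dijkstra from 227:
227: 0
253: 1.8  (via 227)
236: 2.9  (via 253)
257: 10.9  (via 253)
211: 11  (via 236)
252: 13.4  (via 257)
215: 17.9  (via 252)
Shortest route: 227 → 253 → 257 → 252 → 215 = 17.9 m.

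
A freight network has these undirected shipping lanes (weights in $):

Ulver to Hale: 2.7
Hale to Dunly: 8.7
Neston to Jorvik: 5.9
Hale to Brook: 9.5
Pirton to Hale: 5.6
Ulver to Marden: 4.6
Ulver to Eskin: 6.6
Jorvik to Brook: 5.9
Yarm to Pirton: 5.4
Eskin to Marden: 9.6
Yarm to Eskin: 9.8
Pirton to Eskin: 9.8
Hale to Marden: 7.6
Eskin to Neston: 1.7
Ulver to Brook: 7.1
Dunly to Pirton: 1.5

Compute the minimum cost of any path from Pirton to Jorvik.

$17.4

Shortest distances from Pirton:
Pirton: 0
Dunly: 1.5  (via Pirton)
Yarm: 5.4  (via Pirton)
Hale: 5.6  (via Pirton)
Ulver: 8.3  (via Hale)
Eskin: 9.8  (via Pirton)
Neston: 11.5  (via Eskin)
Marden: 12.9  (via Ulver)
Brook: 15.1  (via Hale)
Jorvik: 17.4  (via Neston)
Shortest route: Pirton–Eskin–Neston–Jorvik = $17.4.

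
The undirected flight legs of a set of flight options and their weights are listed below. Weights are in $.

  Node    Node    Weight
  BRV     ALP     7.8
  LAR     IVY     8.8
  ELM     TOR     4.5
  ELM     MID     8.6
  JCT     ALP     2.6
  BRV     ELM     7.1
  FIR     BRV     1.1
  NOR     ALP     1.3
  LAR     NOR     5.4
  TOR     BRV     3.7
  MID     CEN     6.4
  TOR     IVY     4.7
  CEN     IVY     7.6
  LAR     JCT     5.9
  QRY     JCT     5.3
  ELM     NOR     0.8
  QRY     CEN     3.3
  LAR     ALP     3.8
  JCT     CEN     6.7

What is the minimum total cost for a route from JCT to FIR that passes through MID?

$29.9

Best JCT to MID: JCT → CEN → MID costing 13.1
Shortest MID→FIR: MID → ELM → BRV → FIR = 16.8
Total via MID: 13.1 + 16.8 = $29.9.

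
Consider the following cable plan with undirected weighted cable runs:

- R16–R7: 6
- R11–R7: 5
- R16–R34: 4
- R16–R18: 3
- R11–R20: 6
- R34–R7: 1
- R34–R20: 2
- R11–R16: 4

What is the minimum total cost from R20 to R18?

Running Dijkstra from R20:
R20: 0
R34: 2  (via R20)
R7: 3  (via R34)
R11: 6  (via R20)
R16: 6  (via R34)
R18: 9  (via R16)
Shortest route: R20–R34–R16–R18 = 9.

9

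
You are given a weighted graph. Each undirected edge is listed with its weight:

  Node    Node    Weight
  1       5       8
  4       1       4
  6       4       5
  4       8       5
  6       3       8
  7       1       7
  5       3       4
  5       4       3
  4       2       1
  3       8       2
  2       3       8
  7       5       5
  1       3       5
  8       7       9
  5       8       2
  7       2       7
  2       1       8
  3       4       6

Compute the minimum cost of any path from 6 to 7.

13

Running Dijkstra from 6:
6: 0
4: 5  (via 6)
2: 6  (via 4)
3: 8  (via 6)
5: 8  (via 4)
1: 9  (via 4)
8: 10  (via 4)
7: 13  (via 2)
Shortest route: 6 → 4 → 2 → 7 = 13.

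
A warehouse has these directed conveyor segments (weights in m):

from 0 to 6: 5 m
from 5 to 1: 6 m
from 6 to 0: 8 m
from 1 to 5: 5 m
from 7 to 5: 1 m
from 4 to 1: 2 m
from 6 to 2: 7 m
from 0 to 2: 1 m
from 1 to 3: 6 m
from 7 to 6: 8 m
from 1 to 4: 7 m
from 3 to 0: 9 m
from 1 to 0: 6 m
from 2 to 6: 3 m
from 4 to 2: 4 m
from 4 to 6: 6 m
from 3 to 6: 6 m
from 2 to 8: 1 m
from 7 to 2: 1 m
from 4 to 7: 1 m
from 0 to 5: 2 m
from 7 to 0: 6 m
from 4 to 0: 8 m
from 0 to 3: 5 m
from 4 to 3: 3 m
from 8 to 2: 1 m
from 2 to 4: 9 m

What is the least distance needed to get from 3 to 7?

20 m

Running Dijkstra from 3:
3: 0
6: 6  (via 3)
0: 9  (via 3)
2: 10  (via 0)
5: 11  (via 0)
8: 11  (via 2)
1: 17  (via 5)
4: 19  (via 2)
7: 20  (via 4)
Shortest route: 3–0–2–4–7 = 20 m.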